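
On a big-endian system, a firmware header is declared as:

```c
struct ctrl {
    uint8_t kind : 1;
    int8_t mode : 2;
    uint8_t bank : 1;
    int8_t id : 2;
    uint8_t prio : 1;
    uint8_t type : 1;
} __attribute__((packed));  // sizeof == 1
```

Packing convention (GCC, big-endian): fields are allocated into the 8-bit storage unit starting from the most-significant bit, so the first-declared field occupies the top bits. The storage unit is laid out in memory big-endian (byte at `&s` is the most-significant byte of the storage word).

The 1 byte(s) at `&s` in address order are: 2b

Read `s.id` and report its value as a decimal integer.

-2

[0]=0x2b (big-endian) → word 0x2b
kind [7+:1] = (word>>7) & 0x1 = 0
mode [5+:2] = (word>>5) & 0x3 = 1
bank [4+:1] = (word>>4) & 0x1 = 0
id [2+:2] = (word>>2) & 0x3 = 2  ←
prio [1+:1] = (word>>1) & 0x1 = 1
type [0+:1] = (word>>0) & 0x1 = 1
id signed 2b, MSB=1: 2 - 4 = -2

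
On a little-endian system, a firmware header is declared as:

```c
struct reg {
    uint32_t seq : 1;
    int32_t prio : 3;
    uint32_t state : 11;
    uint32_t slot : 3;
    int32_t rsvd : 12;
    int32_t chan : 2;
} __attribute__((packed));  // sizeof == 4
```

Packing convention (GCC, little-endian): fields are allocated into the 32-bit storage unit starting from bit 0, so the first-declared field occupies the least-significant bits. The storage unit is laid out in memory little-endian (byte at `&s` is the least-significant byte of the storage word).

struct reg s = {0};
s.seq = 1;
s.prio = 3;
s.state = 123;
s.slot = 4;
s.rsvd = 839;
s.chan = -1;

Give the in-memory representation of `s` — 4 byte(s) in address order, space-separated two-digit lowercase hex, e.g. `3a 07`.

b7 07 1e cd

seq (1b) val=1 bits=0x1 at bit 0: 0x00000001
prio (3b) val=3 bits=0x3 at bit 1: 0x00000007
state (11b) val=123 bits=0x7b at bit 4: 0x000007b7
slot (3b) val=4 bits=0x4 at bit 15: 0x000207b7
rsvd (12b) val=839 bits=0x347 at bit 18: 0x0d1e07b7
chan (2b) val=-1 bits=0x3 at bit 30: 0xcd1e07b7
word = 0xcd1e07b7 → little-endian bytes:
  [0]=0xb7  [1]=0x07  [2]=0x1e  [3]=0xcd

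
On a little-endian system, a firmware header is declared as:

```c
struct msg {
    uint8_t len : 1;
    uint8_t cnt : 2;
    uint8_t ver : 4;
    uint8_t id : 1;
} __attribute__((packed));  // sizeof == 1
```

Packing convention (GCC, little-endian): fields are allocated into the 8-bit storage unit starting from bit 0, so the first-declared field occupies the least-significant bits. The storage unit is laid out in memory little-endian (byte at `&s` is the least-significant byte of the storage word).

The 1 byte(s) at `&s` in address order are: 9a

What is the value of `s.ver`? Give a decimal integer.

3

[0]=0x9a (little-endian) → word 0x9a
len:1 @ bit 0 → (0x9a>>0)&0x1 = 0x0
cnt:2 @ bit 1 → (0x9a>>1)&0x3 = 0x1
ver:4 @ bit 3 → (0x9a>>3)&0xf = 0x3  ←
id:1 @ bit 7 → (0x9a>>7)&0x1 = 0x1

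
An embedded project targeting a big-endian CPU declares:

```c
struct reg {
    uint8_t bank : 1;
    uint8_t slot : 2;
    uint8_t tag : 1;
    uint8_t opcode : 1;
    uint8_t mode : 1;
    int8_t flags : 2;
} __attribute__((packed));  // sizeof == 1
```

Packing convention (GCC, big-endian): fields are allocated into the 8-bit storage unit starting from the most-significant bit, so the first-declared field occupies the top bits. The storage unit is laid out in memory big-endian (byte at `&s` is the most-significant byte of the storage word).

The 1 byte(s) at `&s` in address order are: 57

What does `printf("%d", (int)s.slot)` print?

[0]=0x57 (big-endian) → word 0x57
bank:1 @ bit 7 → (0x57>>7)&0x1 = 0x0
slot:2 @ bit 5 → (0x57>>5)&0x3 = 0x2  ←
tag:1 @ bit 4 → (0x57>>4)&0x1 = 0x1
opcode:1 @ bit 3 → (0x57>>3)&0x1 = 0x0
mode:1 @ bit 2 → (0x57>>2)&0x1 = 0x1
flags:2 @ bit 0 → (0x57>>0)&0x3 = 0x3

2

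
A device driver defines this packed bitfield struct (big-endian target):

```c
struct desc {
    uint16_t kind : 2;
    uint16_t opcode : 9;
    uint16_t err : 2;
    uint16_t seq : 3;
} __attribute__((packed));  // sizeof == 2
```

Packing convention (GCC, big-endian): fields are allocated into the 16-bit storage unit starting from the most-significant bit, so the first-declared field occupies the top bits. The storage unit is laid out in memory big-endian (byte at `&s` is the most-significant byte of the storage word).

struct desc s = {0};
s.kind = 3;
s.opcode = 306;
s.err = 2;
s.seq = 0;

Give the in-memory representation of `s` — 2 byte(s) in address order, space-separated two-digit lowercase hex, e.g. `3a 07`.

kind:2 = 3 → 0x3 << 14 → word 0xc000
opcode:9 = 306 → 0x132 << 5 → word 0xe640
err:2 = 2 → 0x2 << 3 → word 0xe650
seq:3 = 0 → 0x0 << 0 → word 0xe650
word = 0xe650 → big-endian bytes:
  [0]=0xe6  [1]=0x50

e6 50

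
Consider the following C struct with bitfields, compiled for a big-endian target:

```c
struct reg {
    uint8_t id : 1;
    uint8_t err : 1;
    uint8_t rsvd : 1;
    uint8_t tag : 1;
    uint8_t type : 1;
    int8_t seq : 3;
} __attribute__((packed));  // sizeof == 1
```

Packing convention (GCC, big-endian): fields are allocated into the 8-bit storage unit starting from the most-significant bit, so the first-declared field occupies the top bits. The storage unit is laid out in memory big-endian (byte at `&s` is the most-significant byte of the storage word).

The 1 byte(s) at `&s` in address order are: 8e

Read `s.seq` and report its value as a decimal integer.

-2

[0]=0x8e (big-endian) → word 0x8e
id:1 @ bit 7 → (0x8e>>7)&0x1 = 0x1
err:1 @ bit 6 → (0x8e>>6)&0x1 = 0x0
rsvd:1 @ bit 5 → (0x8e>>5)&0x1 = 0x0
tag:1 @ bit 4 → (0x8e>>4)&0x1 = 0x0
type:1 @ bit 3 → (0x8e>>3)&0x1 = 0x1
seq:3 @ bit 0 → (0x8e>>0)&0x7 = 0x6  ←
seq signed 3b, MSB=1: 6 - 8 = -2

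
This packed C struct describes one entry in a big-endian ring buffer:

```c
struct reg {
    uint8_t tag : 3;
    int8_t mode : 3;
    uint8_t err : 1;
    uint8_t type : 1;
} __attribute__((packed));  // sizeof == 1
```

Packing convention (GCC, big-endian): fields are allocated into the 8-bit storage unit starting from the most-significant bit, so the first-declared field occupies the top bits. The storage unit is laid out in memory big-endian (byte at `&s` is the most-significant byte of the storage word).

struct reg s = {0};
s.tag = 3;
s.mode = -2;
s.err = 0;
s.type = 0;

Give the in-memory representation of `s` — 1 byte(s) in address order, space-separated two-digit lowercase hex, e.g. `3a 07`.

tag (3b) val=3 bits=0x3 at bit 5: 0x60
mode (3b) val=-2 bits=0x6 at bit 2: 0x78
err (1b) val=0 bits=0x0 at bit 1: 0x78
type (1b) val=0 bits=0x0 at bit 0: 0x78
word = 0x78 → big-endian bytes:
  [0]=0x78

78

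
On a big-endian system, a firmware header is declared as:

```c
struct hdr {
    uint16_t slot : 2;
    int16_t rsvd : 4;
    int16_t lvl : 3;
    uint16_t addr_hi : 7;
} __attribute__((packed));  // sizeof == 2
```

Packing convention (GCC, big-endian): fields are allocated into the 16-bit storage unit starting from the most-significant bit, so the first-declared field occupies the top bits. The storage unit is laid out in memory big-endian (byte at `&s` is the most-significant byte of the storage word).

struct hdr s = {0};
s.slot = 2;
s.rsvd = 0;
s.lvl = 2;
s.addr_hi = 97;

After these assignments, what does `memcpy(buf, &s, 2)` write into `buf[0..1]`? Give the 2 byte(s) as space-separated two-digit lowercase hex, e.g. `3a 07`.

81 61

slot:2 = 2 → 0x2 << 14 → word 0x8000
rsvd:4 = 0 → 0x0 << 10 → word 0x8000
lvl:3 = 2 → 0x2 << 7 → word 0x8100
addr_hi:7 = 97 → 0x61 << 0 → word 0x8161
word = 0x8161 → big-endian bytes:
  [0]=0x81  [1]=0x61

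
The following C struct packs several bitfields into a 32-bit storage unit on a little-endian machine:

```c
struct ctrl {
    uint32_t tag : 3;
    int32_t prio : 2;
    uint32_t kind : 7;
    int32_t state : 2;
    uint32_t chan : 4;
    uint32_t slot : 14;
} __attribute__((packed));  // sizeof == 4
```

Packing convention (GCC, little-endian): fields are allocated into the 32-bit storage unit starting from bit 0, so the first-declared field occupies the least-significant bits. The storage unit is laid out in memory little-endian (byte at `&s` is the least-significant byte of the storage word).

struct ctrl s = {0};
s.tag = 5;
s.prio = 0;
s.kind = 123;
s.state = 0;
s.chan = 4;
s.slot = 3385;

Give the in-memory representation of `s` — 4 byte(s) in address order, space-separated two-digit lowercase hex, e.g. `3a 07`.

[0+:3] tag=5 & 0x7 = 0x5; word=0x00000005
[3+:2] prio=0 & 0x3 = 0x0; word=0x00000005
[5+:7] kind=123 & 0x7f = 0x7b; word=0x00000f65
[12+:2] state=0 & 0x3 = 0x0; word=0x00000f65
[14+:4] chan=4 & 0xf = 0x4; word=0x00010f65
[18+:14] slot=3385 & 0x3fff = 0xd39; word=0x34e50f65
word = 0x34e50f65 → little-endian bytes:
  [0]=0x65  [1]=0x0f  [2]=0xe5  [3]=0x34

65 0f e5 34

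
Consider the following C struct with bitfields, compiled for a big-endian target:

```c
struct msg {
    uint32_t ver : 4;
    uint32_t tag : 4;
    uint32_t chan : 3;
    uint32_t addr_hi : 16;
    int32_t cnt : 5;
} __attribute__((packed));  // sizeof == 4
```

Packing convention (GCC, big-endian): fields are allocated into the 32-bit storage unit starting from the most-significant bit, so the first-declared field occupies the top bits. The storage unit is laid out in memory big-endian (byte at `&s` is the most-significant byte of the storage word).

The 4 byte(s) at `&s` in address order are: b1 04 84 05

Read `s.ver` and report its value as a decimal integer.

[0]=0xb1 [1]=0x04 [2]=0x84 [3]=0x05 (big-endian) → word 0xb1048405
ver:4 @ bit 28 → (0xb1048405>>28)&0xf = 0xb  ←
tag:4 @ bit 24 → (0xb1048405>>24)&0xf = 0x1
chan:3 @ bit 21 → (0xb1048405>>21)&0x7 = 0x0
addr_hi:16 @ bit 5 → (0xb1048405>>5)&0xffff = 0x2420
cnt:5 @ bit 0 → (0xb1048405>>0)&0x1f = 0x5

11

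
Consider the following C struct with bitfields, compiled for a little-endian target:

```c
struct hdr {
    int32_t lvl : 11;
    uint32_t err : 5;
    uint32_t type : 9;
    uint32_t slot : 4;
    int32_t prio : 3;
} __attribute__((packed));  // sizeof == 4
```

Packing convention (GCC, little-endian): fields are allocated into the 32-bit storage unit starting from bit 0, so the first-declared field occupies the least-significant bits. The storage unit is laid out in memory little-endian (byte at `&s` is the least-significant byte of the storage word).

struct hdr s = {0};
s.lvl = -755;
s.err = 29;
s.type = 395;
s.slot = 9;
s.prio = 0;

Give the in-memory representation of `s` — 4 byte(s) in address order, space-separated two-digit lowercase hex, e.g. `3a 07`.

lvl (11b) val=-755 bits=0x50d at bit 0: 0x0000050d
err (5b) val=29 bits=0x1d at bit 11: 0x0000ed0d
type (9b) val=395 bits=0x18b at bit 16: 0x018bed0d
slot (4b) val=9 bits=0x9 at bit 25: 0x138bed0d
prio (3b) val=0 bits=0x0 at bit 29: 0x138bed0d
word = 0x138bed0d → little-endian bytes:
  [0]=0x0d  [1]=0xed  [2]=0x8b  [3]=0x13

0d ed 8b 13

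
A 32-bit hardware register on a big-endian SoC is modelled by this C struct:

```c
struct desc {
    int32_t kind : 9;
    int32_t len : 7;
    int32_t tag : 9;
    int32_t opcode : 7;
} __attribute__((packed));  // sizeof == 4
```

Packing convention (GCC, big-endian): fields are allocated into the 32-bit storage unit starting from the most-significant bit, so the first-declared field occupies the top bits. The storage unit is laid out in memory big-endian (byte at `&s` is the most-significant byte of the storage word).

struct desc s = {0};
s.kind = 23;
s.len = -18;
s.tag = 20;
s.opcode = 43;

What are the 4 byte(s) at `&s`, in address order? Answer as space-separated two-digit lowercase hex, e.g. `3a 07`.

[23+:9] kind=23 & 0x1ff = 0x17; word=0x0b800000
[16+:7] len=-18 & 0x7f = 0x6e; word=0x0bee0000
[7+:9] tag=20 & 0x1ff = 0x14; word=0x0bee0a00
[0+:7] opcode=43 & 0x7f = 0x2b; word=0x0bee0a2b
word = 0x0bee0a2b → big-endian bytes:
  [0]=0x0b  [1]=0xee  [2]=0x0a  [3]=0x2b

0b ee 0a 2b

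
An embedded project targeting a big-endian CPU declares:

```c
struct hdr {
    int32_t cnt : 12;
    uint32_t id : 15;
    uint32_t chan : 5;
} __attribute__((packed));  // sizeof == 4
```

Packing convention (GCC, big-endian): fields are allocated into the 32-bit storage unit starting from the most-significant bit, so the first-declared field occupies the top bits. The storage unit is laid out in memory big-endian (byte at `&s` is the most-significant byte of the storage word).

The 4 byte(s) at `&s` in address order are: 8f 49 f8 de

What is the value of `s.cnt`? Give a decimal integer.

[0]=0x8f [1]=0x49 [2]=0xf8 [3]=0xde (big-endian) → word 0x8f49f8de
cnt [20+:12] = (word>>20) & 0xfff = 2292  ←
id [5+:15] = (word>>5) & 0x7fff = 20422
chan [0+:5] = (word>>0) & 0x1f = 30
cnt signed 12b, MSB=1: 2292 - 4096 = -1804

-1804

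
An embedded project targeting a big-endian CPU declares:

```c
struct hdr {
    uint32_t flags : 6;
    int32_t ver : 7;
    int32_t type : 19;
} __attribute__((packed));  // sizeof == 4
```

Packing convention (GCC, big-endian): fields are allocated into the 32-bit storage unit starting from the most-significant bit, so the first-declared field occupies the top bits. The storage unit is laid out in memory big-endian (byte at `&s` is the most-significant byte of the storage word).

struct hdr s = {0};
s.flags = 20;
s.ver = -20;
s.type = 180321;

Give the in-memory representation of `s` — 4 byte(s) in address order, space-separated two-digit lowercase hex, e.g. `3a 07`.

flags (6b) val=20 bits=0x14 at bit 26: 0x50000000
ver (7b) val=-20 bits=0x6c at bit 19: 0x53600000
type (19b) val=180321 bits=0x2c061 at bit 0: 0x5362c061
word = 0x5362c061 → big-endian bytes:
  [0]=0x53  [1]=0x62  [2]=0xc0  [3]=0x61

53 62 c0 61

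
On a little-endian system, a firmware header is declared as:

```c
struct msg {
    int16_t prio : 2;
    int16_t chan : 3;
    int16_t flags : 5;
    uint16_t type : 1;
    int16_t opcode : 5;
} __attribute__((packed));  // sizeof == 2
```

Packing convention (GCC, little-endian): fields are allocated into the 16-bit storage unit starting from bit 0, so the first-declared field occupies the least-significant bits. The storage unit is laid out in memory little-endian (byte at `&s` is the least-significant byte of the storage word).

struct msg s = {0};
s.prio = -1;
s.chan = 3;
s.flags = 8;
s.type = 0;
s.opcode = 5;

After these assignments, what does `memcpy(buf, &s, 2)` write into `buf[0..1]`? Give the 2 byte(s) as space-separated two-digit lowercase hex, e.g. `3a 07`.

0f 29

prio:2 = -1 → 0x3 << 0 → word 0x0003
chan:3 = 3 → 0x3 << 2 → word 0x000f
flags:5 = 8 → 0x8 << 5 → word 0x010f
type:1 = 0 → 0x0 << 10 → word 0x010f
opcode:5 = 5 → 0x5 << 11 → word 0x290f
word = 0x290f → little-endian bytes:
  [0]=0x0f  [1]=0x29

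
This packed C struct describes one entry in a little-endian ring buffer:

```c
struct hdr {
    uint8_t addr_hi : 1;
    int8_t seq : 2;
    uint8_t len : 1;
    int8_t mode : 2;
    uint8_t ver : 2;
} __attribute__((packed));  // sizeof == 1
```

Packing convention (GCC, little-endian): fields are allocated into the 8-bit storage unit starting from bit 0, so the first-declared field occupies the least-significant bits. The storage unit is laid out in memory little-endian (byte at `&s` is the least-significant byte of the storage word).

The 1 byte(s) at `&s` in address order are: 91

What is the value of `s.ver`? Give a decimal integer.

2

[0]=0x91 (little-endian) → word 0x91
addr_hi:1 @ bit 0 → (0x91>>0)&0x1 = 0x1
seq:2 @ bit 1 → (0x91>>1)&0x3 = 0x0
len:1 @ bit 3 → (0x91>>3)&0x1 = 0x0
mode:2 @ bit 4 → (0x91>>4)&0x3 = 0x1
ver:2 @ bit 6 → (0x91>>6)&0x3 = 0x2  ←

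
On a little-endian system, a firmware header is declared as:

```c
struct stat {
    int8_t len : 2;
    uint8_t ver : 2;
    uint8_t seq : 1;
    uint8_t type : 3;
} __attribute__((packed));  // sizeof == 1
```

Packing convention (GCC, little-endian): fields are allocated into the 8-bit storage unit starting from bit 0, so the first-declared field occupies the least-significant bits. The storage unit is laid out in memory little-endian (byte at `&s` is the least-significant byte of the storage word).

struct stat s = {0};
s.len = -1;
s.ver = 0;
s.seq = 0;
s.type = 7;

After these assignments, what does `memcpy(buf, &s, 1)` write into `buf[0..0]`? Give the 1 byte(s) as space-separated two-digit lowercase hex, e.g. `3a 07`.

[0+:2] len=-1 & 0x3 = 0x3; word=0x03
[2+:2] ver=0 & 0x3 = 0x0; word=0x03
[4+:1] seq=0 & 0x1 = 0x0; word=0x03
[5+:3] type=7 & 0x7 = 0x7; word=0xe3
word = 0xe3 → little-endian bytes:
  [0]=0xe3

e3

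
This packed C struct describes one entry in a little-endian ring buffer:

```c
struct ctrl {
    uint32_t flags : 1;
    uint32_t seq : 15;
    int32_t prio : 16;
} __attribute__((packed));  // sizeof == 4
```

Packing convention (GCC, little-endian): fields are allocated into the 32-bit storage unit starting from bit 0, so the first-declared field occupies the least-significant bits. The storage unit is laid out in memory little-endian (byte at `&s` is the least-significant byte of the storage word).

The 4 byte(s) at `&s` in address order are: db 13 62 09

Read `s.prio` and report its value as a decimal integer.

2402

[0]=0xdb [1]=0x13 [2]=0x62 [3]=0x09 (little-endian) → word 0x096213db
flags [0+:1] = (word>>0) & 0x1 = 1
seq [1+:15] = (word>>1) & 0x7fff = 2541
prio [16+:16] = (word>>16) & 0xffff = 2402  ←
prio signed 16b, MSB=0: value = 2402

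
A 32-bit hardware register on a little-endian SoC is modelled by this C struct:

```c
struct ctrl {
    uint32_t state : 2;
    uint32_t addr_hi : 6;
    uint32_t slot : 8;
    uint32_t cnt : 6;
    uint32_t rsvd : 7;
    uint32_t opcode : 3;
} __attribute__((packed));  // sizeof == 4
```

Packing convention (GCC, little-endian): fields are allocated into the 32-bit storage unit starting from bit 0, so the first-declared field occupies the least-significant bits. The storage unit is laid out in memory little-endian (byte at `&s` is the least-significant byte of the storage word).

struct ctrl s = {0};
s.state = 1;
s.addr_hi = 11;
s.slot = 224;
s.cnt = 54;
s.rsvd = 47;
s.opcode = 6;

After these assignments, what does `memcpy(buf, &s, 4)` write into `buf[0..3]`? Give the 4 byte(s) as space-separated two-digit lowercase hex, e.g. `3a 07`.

2d e0 f6 cb

state:2 = 1 → 0x1 << 0 → word 0x00000001
addr_hi:6 = 11 → 0xb << 2 → word 0x0000002d
slot:8 = 224 → 0xe0 << 8 → word 0x0000e02d
cnt:6 = 54 → 0x36 << 16 → word 0x0036e02d
rsvd:7 = 47 → 0x2f << 22 → word 0x0bf6e02d
opcode:3 = 6 → 0x6 << 29 → word 0xcbf6e02d
word = 0xcbf6e02d → little-endian bytes:
  [0]=0x2d  [1]=0xe0  [2]=0xf6  [3]=0xcb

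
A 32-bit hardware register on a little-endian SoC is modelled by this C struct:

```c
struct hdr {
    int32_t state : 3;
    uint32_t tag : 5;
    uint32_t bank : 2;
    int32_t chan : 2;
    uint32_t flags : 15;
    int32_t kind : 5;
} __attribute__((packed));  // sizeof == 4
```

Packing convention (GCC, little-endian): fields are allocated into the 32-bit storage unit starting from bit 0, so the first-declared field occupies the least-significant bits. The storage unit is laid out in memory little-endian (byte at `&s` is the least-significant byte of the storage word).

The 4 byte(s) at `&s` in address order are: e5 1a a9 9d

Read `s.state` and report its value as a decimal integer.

-3

[0]=0xe5 [1]=0x1a [2]=0xa9 [3]=0x9d (little-endian) → word 0x9da91ae5
state [0+:3] = (word>>0) & 0x7 = 5  ←
tag [3+:5] = (word>>3) & 0x1f = 28
bank [8+:2] = (word>>8) & 0x3 = 2
chan [10+:2] = (word>>10) & 0x3 = 2
flags [12+:15] = (word>>12) & 0x7fff = 23185
kind [27+:5] = (word>>27) & 0x1f = 19
state signed 3b, MSB=1: 5 - 8 = -3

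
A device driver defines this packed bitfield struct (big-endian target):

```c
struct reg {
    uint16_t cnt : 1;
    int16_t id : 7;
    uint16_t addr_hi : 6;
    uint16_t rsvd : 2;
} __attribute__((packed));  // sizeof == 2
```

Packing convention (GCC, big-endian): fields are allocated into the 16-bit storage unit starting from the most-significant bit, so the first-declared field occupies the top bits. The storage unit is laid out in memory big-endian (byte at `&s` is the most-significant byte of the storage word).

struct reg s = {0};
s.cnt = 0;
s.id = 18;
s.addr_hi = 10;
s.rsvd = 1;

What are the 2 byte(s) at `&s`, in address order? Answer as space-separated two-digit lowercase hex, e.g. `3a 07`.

12 29

[15+:1] cnt=0 & 0x1 = 0x0; word=0x0000
[8+:7] id=18 & 0x7f = 0x12; word=0x1200
[2+:6] addr_hi=10 & 0x3f = 0xa; word=0x1228
[0+:2] rsvd=1 & 0x3 = 0x1; word=0x1229
word = 0x1229 → big-endian bytes:
  [0]=0x12  [1]=0x29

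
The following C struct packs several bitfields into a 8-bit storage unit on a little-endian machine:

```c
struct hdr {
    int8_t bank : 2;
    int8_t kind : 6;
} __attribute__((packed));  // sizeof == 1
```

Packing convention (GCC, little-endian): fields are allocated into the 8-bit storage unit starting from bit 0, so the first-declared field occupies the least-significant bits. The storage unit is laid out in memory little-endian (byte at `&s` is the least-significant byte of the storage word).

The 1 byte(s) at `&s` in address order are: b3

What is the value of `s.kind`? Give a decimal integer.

[0]=0xb3 (little-endian) → word 0xb3
bank:2 @ bit 0 → (0xb3>>0)&0x3 = 0x3
kind:6 @ bit 2 → (0xb3>>2)&0x3f = 0x2c  ←
kind signed 6b, MSB=1: 44 - 64 = -20

-20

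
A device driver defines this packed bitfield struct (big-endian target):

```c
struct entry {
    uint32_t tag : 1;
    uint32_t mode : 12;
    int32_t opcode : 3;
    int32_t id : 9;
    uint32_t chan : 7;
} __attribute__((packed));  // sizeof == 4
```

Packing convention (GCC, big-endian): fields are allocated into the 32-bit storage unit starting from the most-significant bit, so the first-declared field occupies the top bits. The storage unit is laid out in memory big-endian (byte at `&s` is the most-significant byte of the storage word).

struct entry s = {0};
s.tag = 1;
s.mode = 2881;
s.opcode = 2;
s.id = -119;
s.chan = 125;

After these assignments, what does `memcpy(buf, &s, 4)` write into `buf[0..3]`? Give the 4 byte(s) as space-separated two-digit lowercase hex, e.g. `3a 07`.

da 0a c4 fd

tag:1 = 1 → 0x1 << 31 → word 0x80000000
mode:12 = 2881 → 0xb41 << 19 → word 0xda080000
opcode:3 = 2 → 0x2 << 16 → word 0xda0a0000
id:9 = -119 → 0x189 << 7 → word 0xda0ac480
chan:7 = 125 → 0x7d << 0 → word 0xda0ac4fd
word = 0xda0ac4fd → big-endian bytes:
  [0]=0xda  [1]=0x0a  [2]=0xc4  [3]=0xfd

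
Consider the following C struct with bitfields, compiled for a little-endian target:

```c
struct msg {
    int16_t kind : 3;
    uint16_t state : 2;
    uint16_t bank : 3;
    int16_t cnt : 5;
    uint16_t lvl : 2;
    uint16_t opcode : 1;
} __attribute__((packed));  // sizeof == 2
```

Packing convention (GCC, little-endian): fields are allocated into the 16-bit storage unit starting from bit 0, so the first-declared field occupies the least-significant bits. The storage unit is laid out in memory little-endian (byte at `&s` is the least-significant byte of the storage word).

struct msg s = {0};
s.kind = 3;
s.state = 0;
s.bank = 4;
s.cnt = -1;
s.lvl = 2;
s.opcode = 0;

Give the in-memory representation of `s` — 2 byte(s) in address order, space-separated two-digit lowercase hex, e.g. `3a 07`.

kind (3b) val=3 bits=0x3 at bit 0: 0x0003
state (2b) val=0 bits=0x0 at bit 3: 0x0003
bank (3b) val=4 bits=0x4 at bit 5: 0x0083
cnt (5b) val=-1 bits=0x1f at bit 8: 0x1f83
lvl (2b) val=2 bits=0x2 at bit 13: 0x5f83
opcode (1b) val=0 bits=0x0 at bit 15: 0x5f83
word = 0x5f83 → little-endian bytes:
  [0]=0x83  [1]=0x5f

83 5f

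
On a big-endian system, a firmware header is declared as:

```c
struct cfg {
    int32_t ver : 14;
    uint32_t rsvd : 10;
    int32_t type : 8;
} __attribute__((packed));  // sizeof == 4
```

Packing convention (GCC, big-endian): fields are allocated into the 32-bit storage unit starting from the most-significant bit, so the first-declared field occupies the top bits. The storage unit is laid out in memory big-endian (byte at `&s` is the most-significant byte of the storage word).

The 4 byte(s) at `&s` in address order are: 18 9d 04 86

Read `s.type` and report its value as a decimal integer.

[0]=0x18 [1]=0x9d [2]=0x04 [3]=0x86 (big-endian) → word 0x189d0486
ver [18+:14] = (word>>18) & 0x3fff = 1575
rsvd [8+:10] = (word>>8) & 0x3ff = 260
type [0+:8] = (word>>0) & 0xff = 134  ←
type signed 8b, MSB=1: 134 - 256 = -122

-122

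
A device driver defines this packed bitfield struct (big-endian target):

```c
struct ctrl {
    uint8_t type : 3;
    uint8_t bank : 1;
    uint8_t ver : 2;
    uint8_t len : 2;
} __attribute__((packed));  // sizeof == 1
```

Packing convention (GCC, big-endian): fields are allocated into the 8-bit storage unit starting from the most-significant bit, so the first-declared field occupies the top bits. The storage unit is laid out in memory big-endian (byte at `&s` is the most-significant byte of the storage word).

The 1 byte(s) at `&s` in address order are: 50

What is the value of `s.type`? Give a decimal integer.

2

[0]=0x50 (big-endian) → word 0x50
type [5+:3] = (word>>5) & 0x7 = 2  ←
bank [4+:1] = (word>>4) & 0x1 = 1
ver [2+:2] = (word>>2) & 0x3 = 0
len [0+:2] = (word>>0) & 0x3 = 0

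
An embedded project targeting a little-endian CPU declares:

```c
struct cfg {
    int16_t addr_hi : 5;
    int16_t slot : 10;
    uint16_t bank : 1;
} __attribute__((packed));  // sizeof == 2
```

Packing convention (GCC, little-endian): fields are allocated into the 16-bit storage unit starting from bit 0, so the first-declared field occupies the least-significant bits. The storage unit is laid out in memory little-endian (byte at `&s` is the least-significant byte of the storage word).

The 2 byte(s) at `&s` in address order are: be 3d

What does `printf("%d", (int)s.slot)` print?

493

[0]=0xbe [1]=0x3d (little-endian) → word 0x3dbe
addr_hi:5 @ bit 0 → (0x3dbe>>0)&0x1f = 0x1e
slot:10 @ bit 5 → (0x3dbe>>5)&0x3ff = 0x1ed  ←
bank:1 @ bit 15 → (0x3dbe>>15)&0x1 = 0x0
slot signed 10b, MSB=0: value = 493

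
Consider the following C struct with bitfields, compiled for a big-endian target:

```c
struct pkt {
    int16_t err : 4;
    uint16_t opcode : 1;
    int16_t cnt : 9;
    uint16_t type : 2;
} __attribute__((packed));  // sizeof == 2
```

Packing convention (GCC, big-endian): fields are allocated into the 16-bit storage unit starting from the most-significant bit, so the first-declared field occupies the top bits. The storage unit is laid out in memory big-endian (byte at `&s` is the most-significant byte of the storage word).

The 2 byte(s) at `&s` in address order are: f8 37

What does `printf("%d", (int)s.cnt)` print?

[0]=0xf8 [1]=0x37 (big-endian) → word 0xf837
err [12+:4] = (word>>12) & 0xf = 15
opcode [11+:1] = (word>>11) & 0x1 = 1
cnt [2+:9] = (word>>2) & 0x1ff = 13  ←
type [0+:2] = (word>>0) & 0x3 = 3
cnt signed 9b, MSB=0: value = 13

13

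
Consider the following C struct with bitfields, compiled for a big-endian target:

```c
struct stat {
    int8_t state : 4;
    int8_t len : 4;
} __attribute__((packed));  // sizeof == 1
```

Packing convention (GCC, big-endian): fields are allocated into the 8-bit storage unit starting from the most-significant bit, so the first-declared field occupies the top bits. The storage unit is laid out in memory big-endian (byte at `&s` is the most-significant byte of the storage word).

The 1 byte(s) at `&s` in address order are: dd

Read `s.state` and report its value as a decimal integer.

-3

[0]=0xdd (big-endian) → word 0xdd
state [4+:4] = (word>>4) & 0xf = 13  ←
len [0+:4] = (word>>0) & 0xf = 13
state signed 4b, MSB=1: 13 - 16 = -3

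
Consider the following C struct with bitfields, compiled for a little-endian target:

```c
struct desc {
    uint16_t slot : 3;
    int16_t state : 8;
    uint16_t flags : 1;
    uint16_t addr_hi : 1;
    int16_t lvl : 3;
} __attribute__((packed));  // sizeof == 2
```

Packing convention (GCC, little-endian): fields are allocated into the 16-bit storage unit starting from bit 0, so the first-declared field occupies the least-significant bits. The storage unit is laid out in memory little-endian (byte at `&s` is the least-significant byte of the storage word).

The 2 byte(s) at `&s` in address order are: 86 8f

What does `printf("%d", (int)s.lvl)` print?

[0]=0x86 [1]=0x8f (little-endian) → word 0x8f86
slot [0+:3] = (word>>0) & 0x7 = 6
state [3+:8] = (word>>3) & 0xff = 240
flags [11+:1] = (word>>11) & 0x1 = 1
addr_hi [12+:1] = (word>>12) & 0x1 = 0
lvl [13+:3] = (word>>13) & 0x7 = 4  ←
lvl signed 3b, MSB=1: 4 - 8 = -4

-4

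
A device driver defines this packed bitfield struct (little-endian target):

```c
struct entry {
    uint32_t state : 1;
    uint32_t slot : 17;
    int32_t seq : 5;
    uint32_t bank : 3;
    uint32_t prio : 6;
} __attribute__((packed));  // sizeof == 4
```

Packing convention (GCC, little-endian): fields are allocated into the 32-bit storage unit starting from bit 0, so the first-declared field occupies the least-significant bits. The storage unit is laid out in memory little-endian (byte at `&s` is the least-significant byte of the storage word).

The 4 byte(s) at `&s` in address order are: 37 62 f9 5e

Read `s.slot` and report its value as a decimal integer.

[0]=0x37 [1]=0x62 [2]=0xf9 [3]=0x5e (little-endian) → word 0x5ef96237
state [0+:1] = (word>>0) & 0x1 = 1
slot [1+:17] = (word>>1) & 0x1ffff = 45339  ←
seq [18+:5] = (word>>18) & 0x1f = 30
bank [23+:3] = (word>>23) & 0x7 = 5
prio [26+:6] = (word>>26) & 0x3f = 23

45339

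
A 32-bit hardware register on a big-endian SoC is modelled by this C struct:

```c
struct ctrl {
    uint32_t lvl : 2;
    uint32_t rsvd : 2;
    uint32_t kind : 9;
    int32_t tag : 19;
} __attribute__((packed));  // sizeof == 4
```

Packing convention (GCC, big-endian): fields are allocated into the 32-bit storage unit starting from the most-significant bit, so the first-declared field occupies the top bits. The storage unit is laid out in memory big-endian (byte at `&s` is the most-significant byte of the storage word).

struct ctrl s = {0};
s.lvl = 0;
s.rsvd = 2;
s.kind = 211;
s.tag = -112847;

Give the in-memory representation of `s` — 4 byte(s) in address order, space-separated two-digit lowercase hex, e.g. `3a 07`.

26 9e 47 31

[30+:2] lvl=0 & 0x3 = 0x0; word=0x00000000
[28+:2] rsvd=2 & 0x3 = 0x2; word=0x20000000
[19+:9] kind=211 & 0x1ff = 0xd3; word=0x26980000
[0+:19] tag=-112847 & 0x7ffff = 0x64731; word=0x269e4731
word = 0x269e4731 → big-endian bytes:
  [0]=0x26  [1]=0x9e  [2]=0x47  [3]=0x31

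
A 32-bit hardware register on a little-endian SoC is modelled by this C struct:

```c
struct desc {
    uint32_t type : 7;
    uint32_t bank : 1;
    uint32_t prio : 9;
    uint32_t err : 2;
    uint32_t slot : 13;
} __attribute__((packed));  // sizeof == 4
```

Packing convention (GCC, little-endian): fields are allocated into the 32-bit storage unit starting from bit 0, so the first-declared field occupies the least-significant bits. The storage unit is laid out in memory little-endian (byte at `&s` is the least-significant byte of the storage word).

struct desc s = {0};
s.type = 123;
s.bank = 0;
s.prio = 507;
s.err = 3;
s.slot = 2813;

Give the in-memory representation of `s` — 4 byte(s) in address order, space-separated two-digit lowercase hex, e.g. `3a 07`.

type:7 = 123 → 0x7b << 0 → word 0x0000007b
bank:1 = 0 → 0x0 << 7 → word 0x0000007b
prio:9 = 507 → 0x1fb << 8 → word 0x0001fb7b
err:2 = 3 → 0x3 << 17 → word 0x0007fb7b
slot:13 = 2813 → 0xafd << 19 → word 0x57effb7b
word = 0x57effb7b → little-endian bytes:
  [0]=0x7b  [1]=0xfb  [2]=0xef  [3]=0x57

7b fb ef 57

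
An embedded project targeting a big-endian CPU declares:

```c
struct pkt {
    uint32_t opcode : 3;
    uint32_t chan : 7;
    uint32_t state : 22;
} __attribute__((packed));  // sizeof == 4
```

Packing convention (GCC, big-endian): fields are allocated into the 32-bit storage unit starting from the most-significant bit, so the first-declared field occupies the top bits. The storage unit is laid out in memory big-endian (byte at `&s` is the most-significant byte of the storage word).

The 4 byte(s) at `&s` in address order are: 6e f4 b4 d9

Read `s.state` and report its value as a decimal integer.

3454169

[0]=0x6e [1]=0xf4 [2]=0xb4 [3]=0xd9 (big-endian) → word 0x6ef4b4d9
opcode:3 @ bit 29 → (0x6ef4b4d9>>29)&0x7 = 0x3
chan:7 @ bit 22 → (0x6ef4b4d9>>22)&0x7f = 0x3b
state:22 @ bit 0 → (0x6ef4b4d9>>0)&0x3fffff = 0x34b4d9  ←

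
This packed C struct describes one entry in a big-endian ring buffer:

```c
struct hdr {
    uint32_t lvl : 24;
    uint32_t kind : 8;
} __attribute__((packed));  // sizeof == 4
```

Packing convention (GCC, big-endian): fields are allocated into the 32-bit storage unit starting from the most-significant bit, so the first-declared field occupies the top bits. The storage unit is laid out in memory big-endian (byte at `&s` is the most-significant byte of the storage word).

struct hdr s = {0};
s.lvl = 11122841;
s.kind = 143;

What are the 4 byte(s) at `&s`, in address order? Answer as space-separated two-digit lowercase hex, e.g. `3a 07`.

lvl (24b) val=11122841 bits=0xa9b899 at bit 8: 0xa9b89900
kind (8b) val=143 bits=0x8f at bit 0: 0xa9b8998f
word = 0xa9b8998f → big-endian bytes:
  [0]=0xa9  [1]=0xb8  [2]=0x99  [3]=0x8f

a9 b8 99 8f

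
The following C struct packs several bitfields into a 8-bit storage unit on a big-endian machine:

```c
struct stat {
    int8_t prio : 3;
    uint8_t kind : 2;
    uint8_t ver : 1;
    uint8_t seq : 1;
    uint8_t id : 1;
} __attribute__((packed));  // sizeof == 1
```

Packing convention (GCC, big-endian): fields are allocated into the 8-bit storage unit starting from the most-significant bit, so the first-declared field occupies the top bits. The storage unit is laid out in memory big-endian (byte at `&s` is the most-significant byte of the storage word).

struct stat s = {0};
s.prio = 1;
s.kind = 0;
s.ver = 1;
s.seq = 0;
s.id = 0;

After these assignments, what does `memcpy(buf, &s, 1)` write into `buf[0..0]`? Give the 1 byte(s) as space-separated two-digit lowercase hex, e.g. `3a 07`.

prio (3b) val=1 bits=0x1 at bit 5: 0x20
kind (2b) val=0 bits=0x0 at bit 3: 0x20
ver (1b) val=1 bits=0x1 at bit 2: 0x24
seq (1b) val=0 bits=0x0 at bit 1: 0x24
id (1b) val=0 bits=0x0 at bit 0: 0x24
word = 0x24 → big-endian bytes:
  [0]=0x24

24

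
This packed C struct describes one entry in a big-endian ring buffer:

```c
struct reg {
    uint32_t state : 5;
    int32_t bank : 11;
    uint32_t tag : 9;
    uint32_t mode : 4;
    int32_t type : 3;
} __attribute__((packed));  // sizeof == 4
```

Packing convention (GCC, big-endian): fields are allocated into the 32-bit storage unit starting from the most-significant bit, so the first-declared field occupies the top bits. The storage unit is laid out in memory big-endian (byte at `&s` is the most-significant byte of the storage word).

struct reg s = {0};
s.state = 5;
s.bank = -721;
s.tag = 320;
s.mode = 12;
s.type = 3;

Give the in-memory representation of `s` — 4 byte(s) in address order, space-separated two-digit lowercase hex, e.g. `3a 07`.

2d 2f a0 63

[27+:5] state=5 & 0x1f = 0x5; word=0x28000000
[16+:11] bank=-721 & 0x7ff = 0x52f; word=0x2d2f0000
[7+:9] tag=320 & 0x1ff = 0x140; word=0x2d2fa000
[3+:4] mode=12 & 0xf = 0xc; word=0x2d2fa060
[0+:3] type=3 & 0x7 = 0x3; word=0x2d2fa063
word = 0x2d2fa063 → big-endian bytes:
  [0]=0x2d  [1]=0x2f  [2]=0xa0  [3]=0x63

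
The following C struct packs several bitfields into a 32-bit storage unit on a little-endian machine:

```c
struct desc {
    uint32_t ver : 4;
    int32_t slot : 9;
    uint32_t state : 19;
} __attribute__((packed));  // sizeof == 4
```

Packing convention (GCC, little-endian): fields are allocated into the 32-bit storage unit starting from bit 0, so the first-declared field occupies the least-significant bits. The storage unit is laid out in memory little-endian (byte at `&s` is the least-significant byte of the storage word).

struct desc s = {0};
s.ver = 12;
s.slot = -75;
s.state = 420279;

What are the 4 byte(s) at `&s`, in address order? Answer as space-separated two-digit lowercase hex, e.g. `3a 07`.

5c fb 36 cd

ver (4b) val=12 bits=0xc at bit 0: 0x0000000c
slot (9b) val=-75 bits=0x1b5 at bit 4: 0x00001b5c
state (19b) val=420279 bits=0x669b7 at bit 13: 0xcd36fb5c
word = 0xcd36fb5c → little-endian bytes:
  [0]=0x5c  [1]=0xfb  [2]=0x36  [3]=0xcd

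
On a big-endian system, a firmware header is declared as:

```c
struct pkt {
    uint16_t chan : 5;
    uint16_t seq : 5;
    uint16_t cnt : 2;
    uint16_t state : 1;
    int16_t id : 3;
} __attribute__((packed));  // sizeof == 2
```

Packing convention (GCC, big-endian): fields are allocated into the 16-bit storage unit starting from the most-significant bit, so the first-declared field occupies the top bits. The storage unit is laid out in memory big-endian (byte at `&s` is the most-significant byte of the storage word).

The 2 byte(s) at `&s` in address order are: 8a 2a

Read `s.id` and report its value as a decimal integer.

[0]=0x8a [1]=0x2a (big-endian) → word 0x8a2a
chan [11+:5] = (word>>11) & 0x1f = 17
seq [6+:5] = (word>>6) & 0x1f = 8
cnt [4+:2] = (word>>4) & 0x3 = 2
state [3+:1] = (word>>3) & 0x1 = 1
id [0+:3] = (word>>0) & 0x7 = 2  ←
id signed 3b, MSB=0: value = 2

2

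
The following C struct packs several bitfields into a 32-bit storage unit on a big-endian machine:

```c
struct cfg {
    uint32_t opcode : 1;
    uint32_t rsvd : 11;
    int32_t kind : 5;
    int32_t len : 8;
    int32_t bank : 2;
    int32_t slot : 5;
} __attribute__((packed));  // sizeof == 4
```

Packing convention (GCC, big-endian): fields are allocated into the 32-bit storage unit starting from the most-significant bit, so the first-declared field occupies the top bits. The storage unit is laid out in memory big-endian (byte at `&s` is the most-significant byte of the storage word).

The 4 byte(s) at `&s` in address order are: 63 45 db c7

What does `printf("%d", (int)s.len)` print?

-73

[0]=0x63 [1]=0x45 [2]=0xdb [3]=0xc7 (big-endian) → word 0x6345dbc7
opcode [31+:1] = (word>>31) & 0x1 = 0
rsvd [20+:11] = (word>>20) & 0x7ff = 1588
kind [15+:5] = (word>>15) & 0x1f = 11
len [7+:8] = (word>>7) & 0xff = 183  ←
bank [5+:2] = (word>>5) & 0x3 = 2
slot [0+:5] = (word>>0) & 0x1f = 7
len signed 8b, MSB=1: 183 - 256 = -73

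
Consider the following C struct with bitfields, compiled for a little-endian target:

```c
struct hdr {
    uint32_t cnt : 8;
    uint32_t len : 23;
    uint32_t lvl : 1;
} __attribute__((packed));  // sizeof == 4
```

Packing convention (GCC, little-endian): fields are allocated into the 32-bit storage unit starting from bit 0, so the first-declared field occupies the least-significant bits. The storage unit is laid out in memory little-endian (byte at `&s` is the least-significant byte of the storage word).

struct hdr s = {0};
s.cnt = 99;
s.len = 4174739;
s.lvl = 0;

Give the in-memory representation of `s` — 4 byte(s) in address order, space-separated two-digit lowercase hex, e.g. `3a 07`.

[0+:8] cnt=99 & 0xff = 0x63; word=0x00000063
[8+:23] len=4174739 & 0x7fffff = 0x3fb393; word=0x3fb39363
[31+:1] lvl=0 & 0x1 = 0x0; word=0x3fb39363
word = 0x3fb39363 → little-endian bytes:
  [0]=0x63  [1]=0x93  [2]=0xb3  [3]=0x3f

63 93 b3 3f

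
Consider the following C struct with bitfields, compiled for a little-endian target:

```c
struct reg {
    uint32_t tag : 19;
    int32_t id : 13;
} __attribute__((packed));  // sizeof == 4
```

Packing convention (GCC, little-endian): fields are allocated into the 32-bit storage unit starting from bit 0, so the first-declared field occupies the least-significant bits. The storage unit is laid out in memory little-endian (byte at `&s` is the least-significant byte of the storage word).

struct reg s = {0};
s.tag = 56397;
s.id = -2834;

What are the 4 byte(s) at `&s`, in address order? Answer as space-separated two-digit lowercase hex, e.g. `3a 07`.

4d dc 70 a7

tag (19b) val=56397 bits=0xdc4d at bit 0: 0x0000dc4d
id (13b) val=-2834 bits=0x14ee at bit 19: 0xa770dc4d
word = 0xa770dc4d → little-endian bytes:
  [0]=0x4d  [1]=0xdc  [2]=0x70  [3]=0xa7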